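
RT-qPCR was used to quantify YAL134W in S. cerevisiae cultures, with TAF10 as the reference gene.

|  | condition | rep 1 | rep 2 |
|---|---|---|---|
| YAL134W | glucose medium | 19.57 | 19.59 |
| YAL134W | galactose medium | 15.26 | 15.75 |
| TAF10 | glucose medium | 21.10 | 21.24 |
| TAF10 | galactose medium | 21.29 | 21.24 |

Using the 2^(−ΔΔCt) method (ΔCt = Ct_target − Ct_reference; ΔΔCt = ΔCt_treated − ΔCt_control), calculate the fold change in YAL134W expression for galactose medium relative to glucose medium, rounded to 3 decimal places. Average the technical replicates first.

Mean Ct: YAL134W glucose medium 19.580; YAL134W galactose medium 15.505; TAF10 glucose medium 21.170; TAF10 galactose medium 21.265
ΔCt(glucose medium) = 19.580 − 21.170 = -1.590
ΔCt(galactose medium) = 15.505 − 21.265 = -5.760
ΔΔCt = -5.760 − (-1.590) = -4.170
Fold change = 2^(−(-4.170)) = 2^4.170 = 18.0009

18.001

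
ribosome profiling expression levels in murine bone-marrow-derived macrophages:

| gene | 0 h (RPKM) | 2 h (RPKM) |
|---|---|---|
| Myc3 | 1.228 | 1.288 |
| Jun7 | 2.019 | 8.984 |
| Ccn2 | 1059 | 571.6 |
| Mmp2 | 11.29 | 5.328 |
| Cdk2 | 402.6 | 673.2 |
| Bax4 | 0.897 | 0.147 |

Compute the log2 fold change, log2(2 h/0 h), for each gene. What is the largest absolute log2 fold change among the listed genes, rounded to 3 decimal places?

2.609

log2(1.288/1.228) = 0.069  (Myc3)
log2(8.984/2.019) = 2.154  (Jun7)
log2(571.6/1059) = -0.890  (Ccn2)
log2(5.328/11.29) = -1.083  (Mmp2)
log2(673.2/402.6) = 0.742  (Cdk2)
log2(0.147/0.897) = -2.609  (Bax4)
The largest magnitude belongs to Bax4.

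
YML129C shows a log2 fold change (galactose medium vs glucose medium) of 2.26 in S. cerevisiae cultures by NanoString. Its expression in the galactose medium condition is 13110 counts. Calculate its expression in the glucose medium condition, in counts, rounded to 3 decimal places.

2737.001

Fold change = 2^(2.26) = 4.7899
glucose medium expression = 13110 / 4.7899 = 2737.001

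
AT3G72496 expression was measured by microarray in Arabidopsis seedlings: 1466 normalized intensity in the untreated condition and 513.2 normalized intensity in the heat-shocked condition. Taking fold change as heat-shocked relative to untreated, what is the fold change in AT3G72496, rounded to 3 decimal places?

0.350

Fold change = 513.2 / 1466 = 0.3501
AT3G72496 is downregulated.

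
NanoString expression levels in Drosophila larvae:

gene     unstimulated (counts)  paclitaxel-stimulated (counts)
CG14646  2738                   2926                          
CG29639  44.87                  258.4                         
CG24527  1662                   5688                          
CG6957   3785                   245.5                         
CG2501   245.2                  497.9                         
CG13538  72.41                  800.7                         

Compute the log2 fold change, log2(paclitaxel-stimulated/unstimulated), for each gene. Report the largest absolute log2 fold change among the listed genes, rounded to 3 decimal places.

log2(2926/2738) = 0.096  (CG14646)
log2(258.4/44.87) = 2.526  (CG29639)
log2(5688/1662) = 1.775  (CG24527)
log2(245.5/3785) = -3.946  (CG6957)
log2(497.9/245.2) = 1.022  (CG2501)
log2(800.7/72.41) = 3.467  (CG13538)
The largest magnitude belongs to CG6957.

3.946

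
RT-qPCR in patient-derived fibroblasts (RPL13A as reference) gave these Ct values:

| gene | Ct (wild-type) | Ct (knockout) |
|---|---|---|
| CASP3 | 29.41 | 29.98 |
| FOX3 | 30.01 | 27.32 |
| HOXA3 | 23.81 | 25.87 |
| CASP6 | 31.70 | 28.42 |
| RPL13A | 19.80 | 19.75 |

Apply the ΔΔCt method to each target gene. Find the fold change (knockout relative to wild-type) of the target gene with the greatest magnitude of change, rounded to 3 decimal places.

CASP3: ΔΔCt = (29.98−19.75) − (29.41−19.80) = 10.23 − 9.61 = 0.62; fold change = 2^-0.62 = 0.651
FOX3: ΔΔCt = (27.32−19.75) − (30.01−19.80) = 7.57 − 10.21 = -2.64; fold change = 2^2.64 = 6.233
HOXA3: ΔΔCt = (25.87−19.75) − (23.81−19.80) = 6.12 − 4.01 = 2.11; fold change = 2^-2.11 = 0.232
CASP6: ΔΔCt = (28.42−19.75) − (31.70−19.80) = 8.67 − 11.90 = -3.23; fold change = 2^3.23 = 9.383
CASP6 has the largest |ΔΔCt| = 3.23.

9.383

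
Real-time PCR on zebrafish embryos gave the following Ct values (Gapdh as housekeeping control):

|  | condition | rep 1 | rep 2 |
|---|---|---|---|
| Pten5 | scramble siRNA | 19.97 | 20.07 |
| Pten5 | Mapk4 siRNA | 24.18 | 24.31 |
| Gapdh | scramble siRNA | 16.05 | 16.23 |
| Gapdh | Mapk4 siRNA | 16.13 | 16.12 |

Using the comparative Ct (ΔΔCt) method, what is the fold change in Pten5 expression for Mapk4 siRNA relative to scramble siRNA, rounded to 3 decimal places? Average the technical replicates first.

Mean Ct: Pten5 scramble siRNA 20.020; Pten5 Mapk4 siRNA 24.245; Gapdh scramble siRNA 16.140; Gapdh Mapk4 siRNA 16.125
ΔCt(scramble siRNA) = 20.020 − 16.140 = 3.880
ΔCt(Mapk4 siRNA) = 24.245 − 16.125 = 8.120
ΔΔCt = 8.120 − 3.880 = 4.240
Fold change = 2^(−4.240) = 0.0529

0.053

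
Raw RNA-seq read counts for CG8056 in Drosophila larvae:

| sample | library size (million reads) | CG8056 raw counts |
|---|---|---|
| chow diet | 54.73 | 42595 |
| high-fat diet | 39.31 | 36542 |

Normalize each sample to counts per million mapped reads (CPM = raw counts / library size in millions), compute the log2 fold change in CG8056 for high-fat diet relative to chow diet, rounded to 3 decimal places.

CPM(chow diet) = 42595 / 54.73 = 778.2752
CPM(high-fat diet) = 36542 / 39.31 = 929.5853
Fold change = 929.5853 / 778.2752 = 1.19442
log2(1.19442) = 0.2563

0.256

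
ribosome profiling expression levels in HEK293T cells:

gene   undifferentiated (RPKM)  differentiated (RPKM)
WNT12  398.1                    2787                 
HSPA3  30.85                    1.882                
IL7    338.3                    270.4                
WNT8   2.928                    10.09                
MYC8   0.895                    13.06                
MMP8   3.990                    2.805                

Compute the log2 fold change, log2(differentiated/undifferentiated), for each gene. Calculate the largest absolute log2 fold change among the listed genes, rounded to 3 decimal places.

4.035

log2(2787/398.1) = 2.808  (WNT12)
log2(1.882/30.85) = -4.035  (HSPA3)
log2(270.4/338.3) = -0.323  (IL7)
log2(10.09/2.928) = 1.785  (WNT8)
log2(13.06/0.895) = 3.867  (MYC8)
log2(2.805/3.990) = -0.508  (MMP8)
The largest magnitude belongs to HSPA3.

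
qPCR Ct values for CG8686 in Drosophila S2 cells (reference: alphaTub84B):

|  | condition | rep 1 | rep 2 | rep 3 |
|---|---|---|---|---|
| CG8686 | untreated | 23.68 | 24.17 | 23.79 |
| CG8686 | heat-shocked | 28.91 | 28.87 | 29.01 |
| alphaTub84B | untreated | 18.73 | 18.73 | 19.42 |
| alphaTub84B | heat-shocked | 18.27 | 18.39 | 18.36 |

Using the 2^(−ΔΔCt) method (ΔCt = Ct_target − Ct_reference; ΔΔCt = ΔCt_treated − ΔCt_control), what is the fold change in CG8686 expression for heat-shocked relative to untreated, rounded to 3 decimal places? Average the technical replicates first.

0.020

Mean Ct: CG8686 untreated 23.880; CG8686 heat-shocked 28.930; alphaTub84B untreated 18.960; alphaTub84B heat-shocked 18.340
ΔCt(untreated) = 23.880 − 18.960 = 4.920
ΔCt(heat-shocked) = 28.930 − 18.340 = 10.590
ΔΔCt = 10.590 − 4.920 = 5.670
Fold change = 2^(−5.670) = 0.0196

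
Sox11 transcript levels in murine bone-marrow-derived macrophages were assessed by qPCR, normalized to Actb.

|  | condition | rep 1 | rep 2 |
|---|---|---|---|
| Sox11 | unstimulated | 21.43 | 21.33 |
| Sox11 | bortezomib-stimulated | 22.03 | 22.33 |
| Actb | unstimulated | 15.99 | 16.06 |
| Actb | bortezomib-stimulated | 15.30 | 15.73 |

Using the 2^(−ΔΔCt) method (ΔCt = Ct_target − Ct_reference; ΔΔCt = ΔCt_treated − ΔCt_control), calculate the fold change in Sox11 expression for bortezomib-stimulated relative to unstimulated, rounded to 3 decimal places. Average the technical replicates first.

Mean Ct: Sox11 unstimulated 21.380; Sox11 bortezomib-stimulated 22.180; Actb unstimulated 16.025; Actb bortezomib-stimulated 15.515
ΔCt(unstimulated) = 21.380 − 16.025 = 5.355
ΔCt(bortezomib-stimulated) = 22.180 − 15.515 = 6.665
ΔΔCt = 6.665 − 5.355 = 1.310
Fold change = 2^(−1.310) = 0.4033

0.403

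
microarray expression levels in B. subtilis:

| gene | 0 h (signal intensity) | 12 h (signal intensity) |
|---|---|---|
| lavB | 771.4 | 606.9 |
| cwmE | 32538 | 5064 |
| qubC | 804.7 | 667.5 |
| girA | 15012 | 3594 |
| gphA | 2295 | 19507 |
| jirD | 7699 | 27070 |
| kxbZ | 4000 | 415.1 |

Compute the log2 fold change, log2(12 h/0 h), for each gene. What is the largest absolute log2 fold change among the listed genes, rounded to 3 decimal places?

3.268

log2(606.9/771.4) = -0.346  (lavB)
log2(5064/32538) = -2.684  (cwmE)
log2(667.5/804.7) = -0.270  (qubC)
log2(3594/15012) = -2.062  (girA)
log2(19507/2295) = 3.087  (gphA)
log2(27070/7699) = 1.814  (jirD)
log2(415.1/4000) = -3.268  (kxbZ)
The largest magnitude belongs to kxbZ.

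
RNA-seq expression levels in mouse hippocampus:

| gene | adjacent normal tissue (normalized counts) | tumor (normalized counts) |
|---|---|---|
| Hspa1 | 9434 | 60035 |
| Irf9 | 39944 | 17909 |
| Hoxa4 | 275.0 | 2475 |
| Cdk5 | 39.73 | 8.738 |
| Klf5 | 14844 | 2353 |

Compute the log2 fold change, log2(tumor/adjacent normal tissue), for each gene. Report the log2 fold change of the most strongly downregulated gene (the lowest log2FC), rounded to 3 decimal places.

log2(60035/9434) = 2.670  (Hspa1)
log2(17909/39944) = -1.157  (Irf9)
log2(2475/275.0) = 3.170  (Hoxa4)
log2(8.738/39.73) = -2.185  (Cdk5)
log2(2353/14844) = -2.657  (Klf5)
Klf5 is most strongly downregulated.

-2.657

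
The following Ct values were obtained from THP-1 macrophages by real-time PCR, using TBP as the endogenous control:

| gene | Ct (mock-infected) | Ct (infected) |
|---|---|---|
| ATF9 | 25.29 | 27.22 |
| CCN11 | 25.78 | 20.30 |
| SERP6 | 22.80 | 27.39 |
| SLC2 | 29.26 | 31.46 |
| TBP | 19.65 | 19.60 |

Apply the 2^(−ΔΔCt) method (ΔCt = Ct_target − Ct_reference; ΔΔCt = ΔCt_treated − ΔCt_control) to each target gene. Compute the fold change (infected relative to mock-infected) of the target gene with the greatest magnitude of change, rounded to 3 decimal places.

43.111

ATF9: ΔΔCt = (27.22−19.60) − (25.29−19.65) = 7.62 − 5.64 = 1.98; fold change = 2^-1.98 = 0.253
CCN11: ΔΔCt = (20.30−19.60) − (25.78−19.65) = 0.70 − 6.13 = -5.43; fold change = 2^5.43 = 43.111
SERP6: ΔΔCt = (27.39−19.60) − (22.80−19.65) = 7.79 − 3.15 = 4.64; fold change = 2^-4.64 = 0.040
SLC2: ΔΔCt = (31.46−19.60) − (29.26−19.65) = 11.86 − 9.61 = 2.25; fold change = 2^-2.25 = 0.210
CCN11 has the largest |ΔΔCt| = 5.43.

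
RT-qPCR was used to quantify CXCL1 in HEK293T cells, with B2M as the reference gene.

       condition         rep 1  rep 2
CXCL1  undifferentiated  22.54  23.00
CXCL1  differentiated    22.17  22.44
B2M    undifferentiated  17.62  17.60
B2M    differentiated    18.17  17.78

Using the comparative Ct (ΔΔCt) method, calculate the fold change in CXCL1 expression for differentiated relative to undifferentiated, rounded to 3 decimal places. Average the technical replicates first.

1.778

Mean Ct: CXCL1 undifferentiated 22.770; CXCL1 differentiated 22.305; B2M undifferentiated 17.610; B2M differentiated 17.975
ΔCt(undifferentiated) = 22.770 − 17.610 = 5.160
ΔCt(differentiated) = 22.305 − 17.975 = 4.330
ΔΔCt = 4.330 − 5.160 = -0.830
Fold change = 2^(−(-0.830)) = 2^0.830 = 1.7777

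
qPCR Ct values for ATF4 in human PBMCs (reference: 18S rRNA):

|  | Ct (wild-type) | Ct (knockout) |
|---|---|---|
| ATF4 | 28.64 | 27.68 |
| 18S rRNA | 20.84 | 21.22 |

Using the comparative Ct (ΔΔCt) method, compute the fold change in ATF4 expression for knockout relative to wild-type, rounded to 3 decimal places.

2.532

ΔCt(wild-type) = 28.640 − 20.840 = 7.800
ΔCt(knockout) = 27.680 − 21.220 = 6.460
ΔΔCt = 6.460 − 7.800 = -1.340
Fold change = 2^(−(-1.340)) = 2^1.340 = 2.5315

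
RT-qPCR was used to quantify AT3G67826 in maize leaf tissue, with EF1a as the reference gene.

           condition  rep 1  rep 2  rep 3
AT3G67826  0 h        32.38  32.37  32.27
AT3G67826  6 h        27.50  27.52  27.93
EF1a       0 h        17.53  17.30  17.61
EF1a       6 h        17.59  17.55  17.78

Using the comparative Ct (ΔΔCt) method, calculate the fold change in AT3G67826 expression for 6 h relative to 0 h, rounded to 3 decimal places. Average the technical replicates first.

28.840

Mean Ct: AT3G67826 0 h 32.340; AT3G67826 6 h 27.650; EF1a 0 h 17.480; EF1a 6 h 17.640
ΔCt(0 h) = 32.340 − 17.480 = 14.860
ΔCt(6 h) = 27.650 − 17.640 = 10.010
ΔΔCt = 10.010 − 14.860 = -4.850
Fold change = 2^(−(-4.850)) = 2^4.850 = 28.8400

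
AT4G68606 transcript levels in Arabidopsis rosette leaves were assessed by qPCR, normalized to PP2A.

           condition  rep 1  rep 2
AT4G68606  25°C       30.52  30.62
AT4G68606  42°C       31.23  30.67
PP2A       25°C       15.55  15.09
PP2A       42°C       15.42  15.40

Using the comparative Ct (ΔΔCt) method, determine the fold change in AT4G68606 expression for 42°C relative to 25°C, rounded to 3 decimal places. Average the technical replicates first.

0.818

Mean Ct: AT4G68606 25°C 30.570; AT4G68606 42°C 30.950; PP2A 25°C 15.320; PP2A 42°C 15.410
ΔCt(25°C) = 30.570 − 15.320 = 15.250
ΔCt(42°C) = 30.950 − 15.410 = 15.540
ΔΔCt = 15.540 − 15.250 = 0.290
Fold change = 2^(−0.290) = 0.8179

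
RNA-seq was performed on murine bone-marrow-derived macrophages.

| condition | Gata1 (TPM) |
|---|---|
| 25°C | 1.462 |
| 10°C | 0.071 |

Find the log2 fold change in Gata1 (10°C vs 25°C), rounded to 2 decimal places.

Fold change = 0.071 / 1.462 = 0.0486
log2(0.0486) = -4.364

-4.36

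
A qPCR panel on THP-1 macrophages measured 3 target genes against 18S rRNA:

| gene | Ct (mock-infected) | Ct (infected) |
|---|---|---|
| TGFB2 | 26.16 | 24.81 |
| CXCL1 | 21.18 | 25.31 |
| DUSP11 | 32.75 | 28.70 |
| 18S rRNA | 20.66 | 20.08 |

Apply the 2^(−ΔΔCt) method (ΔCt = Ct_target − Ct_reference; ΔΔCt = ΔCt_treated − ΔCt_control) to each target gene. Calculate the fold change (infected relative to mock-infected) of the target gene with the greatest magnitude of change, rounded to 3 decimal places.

0.038

TGFB2: ΔΔCt = (24.81−20.08) − (26.16−20.66) = 4.73 − 5.50 = -0.77; fold change = 2^0.77 = 1.705
CXCL1: ΔΔCt = (25.31−20.08) − (21.18−20.66) = 5.23 − 0.52 = 4.71; fold change = 2^-4.71 = 0.038
DUSP11: ΔΔCt = (28.70−20.08) − (32.75−20.66) = 8.62 − 12.09 = -3.47; fold change = 2^3.47 = 11.081
CXCL1 has the largest |ΔΔCt| = 4.71.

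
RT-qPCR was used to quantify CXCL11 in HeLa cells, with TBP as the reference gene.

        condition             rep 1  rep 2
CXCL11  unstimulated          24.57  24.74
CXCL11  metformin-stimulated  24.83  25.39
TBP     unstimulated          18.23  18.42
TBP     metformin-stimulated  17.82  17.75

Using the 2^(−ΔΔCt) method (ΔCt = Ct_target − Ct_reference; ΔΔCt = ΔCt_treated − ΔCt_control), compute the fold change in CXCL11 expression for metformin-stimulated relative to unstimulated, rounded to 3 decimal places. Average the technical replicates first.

Mean Ct: CXCL11 unstimulated 24.655; CXCL11 metformin-stimulated 25.110; TBP unstimulated 18.325; TBP metformin-stimulated 17.785
ΔCt(unstimulated) = 24.655 − 18.325 = 6.330
ΔCt(metformin-stimulated) = 25.110 − 17.785 = 7.325
ΔΔCt = 7.325 − 6.330 = 0.995
Fold change = 2^(−0.995) = 0.5017

0.502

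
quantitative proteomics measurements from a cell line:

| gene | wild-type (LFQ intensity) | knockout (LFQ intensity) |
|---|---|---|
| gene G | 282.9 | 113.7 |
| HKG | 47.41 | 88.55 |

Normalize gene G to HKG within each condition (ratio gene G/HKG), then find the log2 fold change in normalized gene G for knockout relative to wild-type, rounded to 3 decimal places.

-2.216

gene G/HKG (wild-type) = 282.9 / 47.41 = 5.9671
gene G/HKG (knockout) = 113.7 / 88.55 = 1.284
Fold change = 1.284 / 5.9671 = 0.2152
log2(0.2152) = -2.2164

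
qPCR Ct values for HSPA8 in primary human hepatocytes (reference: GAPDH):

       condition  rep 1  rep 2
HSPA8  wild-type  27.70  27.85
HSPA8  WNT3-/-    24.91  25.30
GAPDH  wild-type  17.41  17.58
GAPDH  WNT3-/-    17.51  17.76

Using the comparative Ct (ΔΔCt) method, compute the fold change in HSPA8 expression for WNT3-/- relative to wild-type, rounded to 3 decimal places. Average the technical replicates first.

Mean Ct: HSPA8 wild-type 27.775; HSPA8 WNT3-/- 25.105; GAPDH wild-type 17.495; GAPDH WNT3-/- 17.635
ΔCt(wild-type) = 27.775 − 17.495 = 10.280
ΔCt(WNT3-/-) = 25.105 − 17.635 = 7.470
ΔΔCt = 7.470 − 10.280 = -2.810
Fold change = 2^(−(-2.810)) = 2^2.810 = 7.0128

7.013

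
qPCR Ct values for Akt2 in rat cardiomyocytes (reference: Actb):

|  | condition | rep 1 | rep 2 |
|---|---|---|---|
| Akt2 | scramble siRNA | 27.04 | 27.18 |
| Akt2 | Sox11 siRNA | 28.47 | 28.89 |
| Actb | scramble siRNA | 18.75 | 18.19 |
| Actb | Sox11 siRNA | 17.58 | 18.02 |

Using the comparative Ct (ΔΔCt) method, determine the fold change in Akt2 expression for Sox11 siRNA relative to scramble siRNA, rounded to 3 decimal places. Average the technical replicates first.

Mean Ct: Akt2 scramble siRNA 27.110; Akt2 Sox11 siRNA 28.680; Actb scramble siRNA 18.470; Actb Sox11 siRNA 17.800
ΔCt(scramble siRNA) = 27.110 − 18.470 = 8.640
ΔCt(Sox11 siRNA) = 28.680 − 17.800 = 10.880
ΔΔCt = 10.880 − 8.640 = 2.240
Fold change = 2^(−2.240) = 0.2117

0.212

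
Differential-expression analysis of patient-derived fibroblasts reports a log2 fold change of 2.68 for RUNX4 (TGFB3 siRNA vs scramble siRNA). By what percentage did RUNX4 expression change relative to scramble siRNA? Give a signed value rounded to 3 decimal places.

540.856%

Fold change = 2^(2.68) = 6.4086
Percent change = (FC − 1) × 100% = (6.4086 − 1) × 100 = 540.856%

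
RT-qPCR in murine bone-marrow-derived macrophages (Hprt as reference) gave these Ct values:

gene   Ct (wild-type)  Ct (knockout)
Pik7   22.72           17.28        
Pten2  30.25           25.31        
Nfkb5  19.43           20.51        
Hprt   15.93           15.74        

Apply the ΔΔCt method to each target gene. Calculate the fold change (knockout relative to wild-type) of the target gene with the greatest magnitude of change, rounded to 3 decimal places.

38.055

Pik7: ΔΔCt = (17.28−15.74) − (22.72−15.93) = 1.54 − 6.79 = -5.25; fold change = 2^5.25 = 38.055
Pten2: ΔΔCt = (25.31−15.74) − (30.25−15.93) = 9.57 − 14.32 = -4.75; fold change = 2^4.75 = 26.909
Nfkb5: ΔΔCt = (20.51−15.74) − (19.43−15.93) = 4.77 − 3.50 = 1.27; fold change = 2^-1.27 = 0.415
Pik7 has the largest |ΔΔCt| = 5.25.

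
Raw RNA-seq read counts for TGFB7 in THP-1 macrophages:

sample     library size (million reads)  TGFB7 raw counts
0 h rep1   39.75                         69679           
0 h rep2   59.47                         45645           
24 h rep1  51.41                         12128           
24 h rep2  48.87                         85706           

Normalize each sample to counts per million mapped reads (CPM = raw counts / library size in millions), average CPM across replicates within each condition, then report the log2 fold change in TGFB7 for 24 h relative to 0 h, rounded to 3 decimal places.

-0.341

CPM(0 h rep1) = 69679 / 39.75 = 1752.9308
CPM(0 h rep2) = 45645 / 59.47 = 767.5298
CPM(24 h rep1) = 12128 / 51.41 = 235.9074
CPM(24 h rep2) = 85706 / 48.87 = 1753.7549
mean CPM(0 h) = 1260.2303; mean CPM(24 h) = 994.8311
Fold change = 994.8311 / 1260.2303 = 0.78940
log2(0.78940) = -0.3412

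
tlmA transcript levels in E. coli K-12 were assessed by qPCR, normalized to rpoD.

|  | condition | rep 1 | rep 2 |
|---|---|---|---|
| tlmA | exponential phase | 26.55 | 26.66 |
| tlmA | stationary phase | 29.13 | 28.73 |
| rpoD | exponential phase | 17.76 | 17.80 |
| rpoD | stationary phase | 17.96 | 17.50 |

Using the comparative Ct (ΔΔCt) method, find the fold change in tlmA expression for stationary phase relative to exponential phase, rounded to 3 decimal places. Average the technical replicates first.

Mean Ct: tlmA exponential phase 26.605; tlmA stationary phase 28.930; rpoD exponential phase 17.780; rpoD stationary phase 17.730
ΔCt(exponential phase) = 26.605 − 17.780 = 8.825
ΔCt(stationary phase) = 28.930 − 17.730 = 11.200
ΔΔCt = 11.200 − 8.825 = 2.375
Fold change = 2^(−2.375) = 0.1928

0.193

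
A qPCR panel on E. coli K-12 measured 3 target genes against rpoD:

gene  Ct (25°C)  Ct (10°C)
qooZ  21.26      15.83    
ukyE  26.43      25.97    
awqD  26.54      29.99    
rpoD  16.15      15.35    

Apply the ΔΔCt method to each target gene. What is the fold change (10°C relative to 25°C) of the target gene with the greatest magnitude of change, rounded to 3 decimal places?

24.761

qooZ: ΔΔCt = (15.83−15.35) − (21.26−16.15) = 0.48 − 5.11 = -4.63; fold change = 2^4.63 = 24.761
ukyE: ΔΔCt = (25.97−15.35) − (26.43−16.15) = 10.62 − 10.28 = 0.34; fold change = 2^-0.34 = 0.790
awqD: ΔΔCt = (29.99−15.35) − (26.54−16.15) = 14.64 − 10.39 = 4.25; fold change = 2^-4.25 = 0.053
qooZ has the largest |ΔΔCt| = 4.63.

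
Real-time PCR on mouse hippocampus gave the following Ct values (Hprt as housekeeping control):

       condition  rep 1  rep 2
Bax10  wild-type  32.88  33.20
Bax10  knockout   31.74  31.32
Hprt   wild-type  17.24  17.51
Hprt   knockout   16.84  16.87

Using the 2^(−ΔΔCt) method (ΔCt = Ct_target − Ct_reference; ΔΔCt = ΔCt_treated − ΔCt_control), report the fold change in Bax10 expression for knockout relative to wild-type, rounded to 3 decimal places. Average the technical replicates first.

1.986

Mean Ct: Bax10 wild-type 33.040; Bax10 knockout 31.530; Hprt wild-type 17.375; Hprt knockout 16.855
ΔCt(wild-type) = 33.040 − 17.375 = 15.665
ΔCt(knockout) = 31.530 − 16.855 = 14.675
ΔΔCt = 14.675 − 15.665 = -0.990
Fold change = 2^(−(-0.990)) = 2^0.990 = 1.9862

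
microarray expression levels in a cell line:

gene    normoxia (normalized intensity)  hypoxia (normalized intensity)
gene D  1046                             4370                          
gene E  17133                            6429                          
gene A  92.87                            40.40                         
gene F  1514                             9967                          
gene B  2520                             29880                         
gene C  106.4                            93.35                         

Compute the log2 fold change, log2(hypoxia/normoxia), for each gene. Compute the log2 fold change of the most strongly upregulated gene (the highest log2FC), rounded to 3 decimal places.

log2(4370/1046) = 2.063  (gene D)
log2(6429/17133) = -1.414  (gene E)
log2(40.40/92.87) = -1.201  (gene A)
log2(9967/1514) = 2.719  (gene F)
log2(29880/2520) = 3.568  (gene B)
log2(93.35/106.4) = -0.189  (gene C)
gene B is most strongly upregulated.

3.568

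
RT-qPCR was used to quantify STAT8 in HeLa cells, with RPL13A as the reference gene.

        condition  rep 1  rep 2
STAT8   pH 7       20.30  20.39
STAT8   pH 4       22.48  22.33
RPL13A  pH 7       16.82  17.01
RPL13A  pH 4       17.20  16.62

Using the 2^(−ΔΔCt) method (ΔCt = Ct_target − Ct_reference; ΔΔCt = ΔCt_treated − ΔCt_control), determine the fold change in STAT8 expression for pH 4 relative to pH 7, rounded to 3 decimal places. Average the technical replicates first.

0.239

Mean Ct: STAT8 pH 7 20.345; STAT8 pH 4 22.405; RPL13A pH 7 16.915; RPL13A pH 4 16.910
ΔCt(pH 7) = 20.345 − 16.915 = 3.430
ΔCt(pH 4) = 22.405 − 16.910 = 5.495
ΔΔCt = 5.495 − 3.430 = 2.065
Fold change = 2^(−2.065) = 0.2390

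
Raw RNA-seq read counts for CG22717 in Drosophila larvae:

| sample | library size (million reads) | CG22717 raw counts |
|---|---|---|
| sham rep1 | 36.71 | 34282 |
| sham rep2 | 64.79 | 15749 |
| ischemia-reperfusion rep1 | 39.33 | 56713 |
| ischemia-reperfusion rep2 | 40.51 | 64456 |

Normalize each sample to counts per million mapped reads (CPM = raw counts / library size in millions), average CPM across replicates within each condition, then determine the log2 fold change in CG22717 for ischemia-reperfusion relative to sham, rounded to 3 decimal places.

CPM(sham rep1) = 34282 / 36.71 = 933.8600
CPM(sham rep2) = 15749 / 64.79 = 243.0776
CPM(ischemia-reperfusion rep1) = 56713 / 39.33 = 1441.9781
CPM(ischemia-reperfusion rep2) = 64456 / 40.51 = 1591.1133
mean CPM(sham) = 588.4688; mean CPM(ischemia-reperfusion) = 1516.5457
Fold change = 1516.5457 / 588.4688 = 2.57710
log2(2.57710) = 1.3658

1.366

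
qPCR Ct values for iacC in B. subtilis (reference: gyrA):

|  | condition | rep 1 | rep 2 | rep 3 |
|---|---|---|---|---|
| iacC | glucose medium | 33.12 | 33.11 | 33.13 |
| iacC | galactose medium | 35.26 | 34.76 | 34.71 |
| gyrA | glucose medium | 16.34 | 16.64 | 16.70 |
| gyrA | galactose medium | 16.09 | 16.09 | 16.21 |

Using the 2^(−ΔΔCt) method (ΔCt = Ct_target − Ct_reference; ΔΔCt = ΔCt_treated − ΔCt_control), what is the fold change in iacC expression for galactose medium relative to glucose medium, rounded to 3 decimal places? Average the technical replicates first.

0.215

Mean Ct: iacC glucose medium 33.120; iacC galactose medium 34.910; gyrA glucose medium 16.560; gyrA galactose medium 16.130
ΔCt(glucose medium) = 33.120 − 16.560 = 16.560
ΔCt(galactose medium) = 34.910 − 16.130 = 18.780
ΔΔCt = 18.780 − 16.560 = 2.220
Fold change = 2^(−2.220) = 0.2146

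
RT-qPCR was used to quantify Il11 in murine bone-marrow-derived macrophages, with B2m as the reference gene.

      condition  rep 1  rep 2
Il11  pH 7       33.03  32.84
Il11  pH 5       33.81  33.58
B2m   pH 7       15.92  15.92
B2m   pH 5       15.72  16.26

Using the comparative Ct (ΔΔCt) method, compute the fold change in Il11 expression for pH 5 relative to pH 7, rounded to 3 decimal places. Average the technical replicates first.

0.620

Mean Ct: Il11 pH 7 32.935; Il11 pH 5 33.695; B2m pH 7 15.920; B2m pH 5 15.990
ΔCt(pH 7) = 32.935 − 15.920 = 17.015
ΔCt(pH 5) = 33.695 − 15.990 = 17.705
ΔΔCt = 17.705 − 17.015 = 0.690
Fold change = 2^(−0.690) = 0.6199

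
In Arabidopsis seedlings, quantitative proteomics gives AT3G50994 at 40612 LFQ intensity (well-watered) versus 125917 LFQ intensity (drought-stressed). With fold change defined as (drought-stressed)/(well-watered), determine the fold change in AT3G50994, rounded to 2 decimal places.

3.10

Fold change = 125917 / 40612 = 3.100
AT3G50994 is upregulated.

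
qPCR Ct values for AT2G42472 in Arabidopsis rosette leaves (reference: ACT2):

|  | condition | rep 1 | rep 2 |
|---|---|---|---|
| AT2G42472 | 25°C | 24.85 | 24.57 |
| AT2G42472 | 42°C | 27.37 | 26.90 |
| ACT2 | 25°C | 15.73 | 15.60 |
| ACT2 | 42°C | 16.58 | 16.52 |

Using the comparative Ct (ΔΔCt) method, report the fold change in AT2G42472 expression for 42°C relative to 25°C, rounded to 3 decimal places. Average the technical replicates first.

Mean Ct: AT2G42472 25°C 24.710; AT2G42472 42°C 27.135; ACT2 25°C 15.665; ACT2 42°C 16.550
ΔCt(25°C) = 24.710 − 15.665 = 9.045
ΔCt(42°C) = 27.135 − 16.550 = 10.585
ΔΔCt = 10.585 − 9.045 = 1.540
Fold change = 2^(−1.540) = 0.3439

0.344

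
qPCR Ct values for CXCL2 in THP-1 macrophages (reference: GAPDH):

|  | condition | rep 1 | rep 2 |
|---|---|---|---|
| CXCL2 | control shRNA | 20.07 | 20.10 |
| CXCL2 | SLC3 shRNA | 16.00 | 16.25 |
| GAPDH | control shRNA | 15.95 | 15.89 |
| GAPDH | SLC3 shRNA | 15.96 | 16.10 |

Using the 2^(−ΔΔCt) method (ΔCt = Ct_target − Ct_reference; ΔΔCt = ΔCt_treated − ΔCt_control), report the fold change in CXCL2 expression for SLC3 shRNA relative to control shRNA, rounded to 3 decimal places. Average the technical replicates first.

16.795

Mean Ct: CXCL2 control shRNA 20.085; CXCL2 SLC3 shRNA 16.125; GAPDH control shRNA 15.920; GAPDH SLC3 shRNA 16.030
ΔCt(control shRNA) = 20.085 − 15.920 = 4.165
ΔCt(SLC3 shRNA) = 16.125 − 16.030 = 0.095
ΔΔCt = 0.095 − 4.165 = -4.070
Fold change = 2^(−(-4.070)) = 2^4.070 = 16.7955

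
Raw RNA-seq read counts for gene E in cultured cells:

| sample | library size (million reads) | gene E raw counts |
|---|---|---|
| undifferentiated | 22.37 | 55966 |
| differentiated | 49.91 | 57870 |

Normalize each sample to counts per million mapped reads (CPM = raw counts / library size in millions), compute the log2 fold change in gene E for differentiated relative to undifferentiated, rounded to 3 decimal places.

CPM(undifferentiated) = 55966 / 22.37 = 2501.8328
CPM(differentiated) = 57870 / 49.91 = 1159.4871
Fold change = 1159.4871 / 2501.8328 = 0.46346
log2(0.46346) = -1.1095

-1.109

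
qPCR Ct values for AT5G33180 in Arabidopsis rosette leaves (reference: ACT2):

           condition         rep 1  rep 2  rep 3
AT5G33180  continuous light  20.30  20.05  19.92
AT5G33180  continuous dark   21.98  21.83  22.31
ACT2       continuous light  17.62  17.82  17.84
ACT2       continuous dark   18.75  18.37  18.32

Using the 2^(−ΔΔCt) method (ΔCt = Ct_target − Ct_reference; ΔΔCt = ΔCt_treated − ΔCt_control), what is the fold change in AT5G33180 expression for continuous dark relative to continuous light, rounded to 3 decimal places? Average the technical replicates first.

0.426

Mean Ct: AT5G33180 continuous light 20.090; AT5G33180 continuous dark 22.040; ACT2 continuous light 17.760; ACT2 continuous dark 18.480
ΔCt(continuous light) = 20.090 − 17.760 = 2.330
ΔCt(continuous dark) = 22.040 − 18.480 = 3.560
ΔΔCt = 3.560 − 2.330 = 1.230
Fold change = 2^(−1.230) = 0.4263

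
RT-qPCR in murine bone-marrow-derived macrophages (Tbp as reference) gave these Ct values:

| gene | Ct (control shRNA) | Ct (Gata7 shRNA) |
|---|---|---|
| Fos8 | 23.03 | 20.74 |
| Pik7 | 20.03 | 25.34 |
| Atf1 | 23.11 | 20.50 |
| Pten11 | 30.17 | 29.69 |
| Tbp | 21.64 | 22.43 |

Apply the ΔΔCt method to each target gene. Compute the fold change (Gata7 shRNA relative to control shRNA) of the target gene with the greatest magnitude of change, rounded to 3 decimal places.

0.044

Fos8: ΔΔCt = (20.74−22.43) − (23.03−21.64) = -1.69 − 1.39 = -3.08; fold change = 2^3.08 = 8.456
Pik7: ΔΔCt = (25.34−22.43) − (20.03−21.64) = 2.91 − (-1.61) = 4.52; fold change = 2^-4.52 = 0.044
Atf1: ΔΔCt = (20.50−22.43) − (23.11−21.64) = -1.93 − 1.47 = -3.40; fold change = 2^3.40 = 10.556
Pten11: ΔΔCt = (29.69−22.43) − (30.17−21.64) = 7.26 − 8.53 = -1.27; fold change = 2^1.27 = 2.412
Pik7 has the largest |ΔΔCt| = 4.52.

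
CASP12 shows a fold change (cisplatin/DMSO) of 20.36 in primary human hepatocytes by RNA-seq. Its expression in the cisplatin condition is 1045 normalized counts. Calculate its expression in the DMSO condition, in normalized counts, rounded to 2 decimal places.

51.33

DMSO expression = 1045 / 20.36 = 51.33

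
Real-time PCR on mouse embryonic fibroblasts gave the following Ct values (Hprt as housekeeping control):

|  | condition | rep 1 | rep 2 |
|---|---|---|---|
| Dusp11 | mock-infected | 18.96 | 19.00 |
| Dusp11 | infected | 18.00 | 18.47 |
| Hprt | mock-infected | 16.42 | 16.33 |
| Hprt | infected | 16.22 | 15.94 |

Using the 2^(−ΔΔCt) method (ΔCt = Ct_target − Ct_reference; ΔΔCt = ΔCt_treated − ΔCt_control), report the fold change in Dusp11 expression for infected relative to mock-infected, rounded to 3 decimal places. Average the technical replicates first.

Mean Ct: Dusp11 mock-infected 18.980; Dusp11 infected 18.235; Hprt mock-infected 16.375; Hprt infected 16.080
ΔCt(mock-infected) = 18.980 − 16.375 = 2.605
ΔCt(infected) = 18.235 − 16.080 = 2.155
ΔΔCt = 2.155 − 2.605 = -0.450
Fold change = 2^(−(-0.450)) = 2^0.450 = 1.3660

1.366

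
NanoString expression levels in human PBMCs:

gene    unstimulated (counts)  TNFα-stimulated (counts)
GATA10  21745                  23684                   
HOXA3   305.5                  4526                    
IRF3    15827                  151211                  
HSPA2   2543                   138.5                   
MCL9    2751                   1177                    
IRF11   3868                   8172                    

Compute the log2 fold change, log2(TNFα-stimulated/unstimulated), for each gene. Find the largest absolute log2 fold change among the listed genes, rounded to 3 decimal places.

4.199

log2(23684/21745) = 0.123  (GATA10)
log2(4526/305.5) = 3.889  (HOXA3)
log2(151211/15827) = 3.256  (IRF3)
log2(138.5/2543) = -4.199  (HSPA2)
log2(1177/2751) = -1.225  (MCL9)
log2(8172/3868) = 1.079  (IRF11)
The largest magnitude belongs to HSPA2.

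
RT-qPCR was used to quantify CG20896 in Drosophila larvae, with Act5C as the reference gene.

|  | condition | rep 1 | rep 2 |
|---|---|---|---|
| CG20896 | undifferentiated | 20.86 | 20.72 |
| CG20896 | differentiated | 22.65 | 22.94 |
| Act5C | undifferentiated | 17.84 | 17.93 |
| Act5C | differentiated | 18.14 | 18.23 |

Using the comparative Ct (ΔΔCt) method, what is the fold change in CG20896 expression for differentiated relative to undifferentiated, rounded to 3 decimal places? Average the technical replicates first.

Mean Ct: CG20896 undifferentiated 20.790; CG20896 differentiated 22.795; Act5C undifferentiated 17.885; Act5C differentiated 18.185
ΔCt(undifferentiated) = 20.790 − 17.885 = 2.905
ΔCt(differentiated) = 22.795 − 18.185 = 4.610
ΔΔCt = 4.610 − 2.905 = 1.705
Fold change = 2^(−1.705) = 0.3067

0.307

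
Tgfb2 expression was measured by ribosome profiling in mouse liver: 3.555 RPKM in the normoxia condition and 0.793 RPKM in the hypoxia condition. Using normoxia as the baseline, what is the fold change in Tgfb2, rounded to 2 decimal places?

0.22

Fold change = 0.793 / 3.555 = 0.223
Tgfb2 is downregulated.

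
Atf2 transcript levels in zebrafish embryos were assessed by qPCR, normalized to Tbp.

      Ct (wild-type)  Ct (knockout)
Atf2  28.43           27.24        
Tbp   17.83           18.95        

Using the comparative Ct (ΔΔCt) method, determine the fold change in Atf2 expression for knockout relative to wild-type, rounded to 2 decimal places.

ΔCt(wild-type) = 28.430 − 17.830 = 10.600
ΔCt(knockout) = 27.240 − 18.950 = 8.290
ΔΔCt = 8.290 − 10.600 = -2.310
Fold change = 2^(−(-2.310)) = 2^2.310 = 4.959

4.96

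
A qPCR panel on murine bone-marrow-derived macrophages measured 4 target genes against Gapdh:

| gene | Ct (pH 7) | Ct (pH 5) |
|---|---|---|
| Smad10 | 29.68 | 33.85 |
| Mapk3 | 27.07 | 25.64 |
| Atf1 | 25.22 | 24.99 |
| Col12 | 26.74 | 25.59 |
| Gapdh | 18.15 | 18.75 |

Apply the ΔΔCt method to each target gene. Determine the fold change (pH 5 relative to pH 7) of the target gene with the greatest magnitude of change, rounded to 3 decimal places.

0.084

Smad10: ΔΔCt = (33.85−18.75) − (29.68−18.15) = 15.10 − 11.53 = 3.57; fold change = 2^-3.57 = 0.084
Mapk3: ΔΔCt = (25.64−18.75) − (27.07−18.15) = 6.89 − 8.92 = -2.03; fold change = 2^2.03 = 4.084
Atf1: ΔΔCt = (24.99−18.75) − (25.22−18.15) = 6.24 − 7.07 = -0.83; fold change = 2^0.83 = 1.778
Col12: ΔΔCt = (25.59−18.75) − (26.74−18.15) = 6.84 − 8.59 = -1.75; fold change = 2^1.75 = 3.364
Smad10 has the largest |ΔΔCt| = 3.57.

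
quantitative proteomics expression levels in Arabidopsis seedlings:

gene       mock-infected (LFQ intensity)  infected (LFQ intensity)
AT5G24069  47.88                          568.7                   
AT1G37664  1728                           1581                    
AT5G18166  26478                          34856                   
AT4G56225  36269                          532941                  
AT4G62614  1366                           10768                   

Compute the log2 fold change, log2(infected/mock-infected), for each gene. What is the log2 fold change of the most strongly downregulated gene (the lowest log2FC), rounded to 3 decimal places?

-0.128

log2(568.7/47.88) = 3.570  (AT5G24069)
log2(1581/1728) = -0.128  (AT1G37664)
log2(34856/26478) = 0.397  (AT5G18166)
log2(532941/36269) = 3.877  (AT4G56225)
log2(10768/1366) = 2.979  (AT4G62614)
AT1G37664 is most strongly downregulated.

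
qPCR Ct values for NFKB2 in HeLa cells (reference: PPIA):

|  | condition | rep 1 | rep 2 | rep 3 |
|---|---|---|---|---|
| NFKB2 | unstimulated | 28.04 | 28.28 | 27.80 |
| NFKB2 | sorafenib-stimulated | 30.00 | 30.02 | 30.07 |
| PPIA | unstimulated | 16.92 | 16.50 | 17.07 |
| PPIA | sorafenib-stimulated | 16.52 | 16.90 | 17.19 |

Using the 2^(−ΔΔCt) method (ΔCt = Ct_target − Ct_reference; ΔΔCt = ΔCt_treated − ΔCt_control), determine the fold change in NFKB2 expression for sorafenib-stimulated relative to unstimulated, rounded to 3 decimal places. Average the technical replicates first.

Mean Ct: NFKB2 unstimulated 28.040; NFKB2 sorafenib-stimulated 30.030; PPIA unstimulated 16.830; PPIA sorafenib-stimulated 16.870
ΔCt(unstimulated) = 28.040 − 16.830 = 11.210
ΔCt(sorafenib-stimulated) = 30.030 − 16.870 = 13.160
ΔΔCt = 13.160 − 11.210 = 1.950
Fold change = 2^(−1.950) = 0.2588

0.259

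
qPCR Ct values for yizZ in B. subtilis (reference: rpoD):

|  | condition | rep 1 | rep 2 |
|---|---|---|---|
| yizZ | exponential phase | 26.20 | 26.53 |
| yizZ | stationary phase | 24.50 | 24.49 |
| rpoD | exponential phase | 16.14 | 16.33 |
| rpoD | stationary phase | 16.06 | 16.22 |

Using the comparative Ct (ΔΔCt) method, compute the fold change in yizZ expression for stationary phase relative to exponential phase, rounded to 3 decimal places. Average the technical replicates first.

Mean Ct: yizZ exponential phase 26.365; yizZ stationary phase 24.495; rpoD exponential phase 16.235; rpoD stationary phase 16.140
ΔCt(exponential phase) = 26.365 − 16.235 = 10.130
ΔCt(stationary phase) = 24.495 − 16.140 = 8.355
ΔΔCt = 8.355 − 10.130 = -1.775
Fold change = 2^(−(-1.775)) = 2^1.775 = 3.4224

3.422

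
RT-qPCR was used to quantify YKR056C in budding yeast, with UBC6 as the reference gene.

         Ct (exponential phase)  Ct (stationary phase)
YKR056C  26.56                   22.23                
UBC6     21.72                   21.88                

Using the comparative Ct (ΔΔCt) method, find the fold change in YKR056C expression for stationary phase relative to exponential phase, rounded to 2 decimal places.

ΔCt(exponential phase) = 26.560 − 21.720 = 4.840
ΔCt(stationary phase) = 22.230 − 21.880 = 0.350
ΔΔCt = 0.350 − 4.840 = -4.490
Fold change = 2^(−(-4.490)) = 2^4.490 = 22.471

22.47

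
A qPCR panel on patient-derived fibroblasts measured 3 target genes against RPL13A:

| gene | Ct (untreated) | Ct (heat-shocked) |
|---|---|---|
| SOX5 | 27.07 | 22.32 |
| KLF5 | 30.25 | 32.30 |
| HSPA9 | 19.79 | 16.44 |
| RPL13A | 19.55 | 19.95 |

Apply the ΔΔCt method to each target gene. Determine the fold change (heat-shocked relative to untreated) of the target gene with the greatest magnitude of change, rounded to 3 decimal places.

35.506

SOX5: ΔΔCt = (22.32−19.95) − (27.07−19.55) = 2.37 − 7.52 = -5.15; fold change = 2^5.15 = 35.506
KLF5: ΔΔCt = (32.30−19.95) − (30.25−19.55) = 12.35 − 10.70 = 1.65; fold change = 2^-1.65 = 0.319
HSPA9: ΔΔCt = (16.44−19.95) − (19.79−19.55) = -3.51 − 0.24 = -3.75; fold change = 2^3.75 = 13.454
SOX5 has the largest |ΔΔCt| = 5.15.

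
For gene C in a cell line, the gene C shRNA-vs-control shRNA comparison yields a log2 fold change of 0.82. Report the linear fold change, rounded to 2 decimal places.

Fold change = 2^(0.82) = 1.765

1.77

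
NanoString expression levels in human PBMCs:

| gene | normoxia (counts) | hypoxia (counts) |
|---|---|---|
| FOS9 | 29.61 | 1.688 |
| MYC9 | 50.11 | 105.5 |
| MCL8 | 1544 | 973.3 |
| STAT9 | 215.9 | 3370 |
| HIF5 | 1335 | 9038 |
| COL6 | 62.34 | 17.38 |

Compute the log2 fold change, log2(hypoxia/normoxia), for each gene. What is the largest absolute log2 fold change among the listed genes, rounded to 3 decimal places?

4.133

log2(1.688/29.61) = -4.133  (FOS9)
log2(105.5/50.11) = 1.074  (MYC9)
log2(973.3/1544) = -0.666  (MCL8)
log2(3370/215.9) = 3.964  (STAT9)
log2(9038/1335) = 2.759  (HIF5)
log2(17.38/62.34) = -1.843  (COL6)
The largest magnitude belongs to FOS9.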